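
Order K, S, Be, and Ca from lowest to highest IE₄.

IE_4 is the cost of taking one more electron from the +3 cation: K³⁺ is already 2 electrons into the core; S³⁺ still has 3 valence electrons; Be³⁺ is already 1 electron into the core; Ca³⁺ is already 1 electron into the core.
Core electrons are held far more tightly than valence electrons, so K, Ca and Be top the IE_4 order.
Tabulated IE_4 (kJ/mol): K 5877, S 4556, Be 21007, Ca 6491.
So the fourth ionization energies run S < K < Ca < Be.

S < K < Ca < Be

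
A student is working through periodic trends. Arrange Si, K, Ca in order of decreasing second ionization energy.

IE_2 is the cost of taking one more electron from the +1 cation: Si⁺ still has 3 valence electrons; K⁺ is the bare [Ar] core; Ca⁺ still has 1 valence electron.
Pulling an electron out of a noble-gas core costs far more than removing a remaining valence electron, so K sits at the high end of IE_2.
Valence configurations: Si⁺ [Ne]3s²3p¹, Ca⁺ [Ar]4s¹.
Approximate IE_2 values (kJ/mol): Si 1577, K 3052, Ca 1145.
So the second ionization energies run Ca < Si < K.

K > Si > Ca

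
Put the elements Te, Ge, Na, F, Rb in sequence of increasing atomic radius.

F, Ge, Te, Na, Rb

F is in period 2, group 17; Na is in period 3, group 1; Ge is in period 4, group 14; Rb is in period 5, group 1; Te is in period 5, group 16.
Moving right in a period, electrons are added to the same shell under a stronger nuclear pull, so atoms get smaller; moving down, a new shell is opened and atoms get larger.
These span different periods and groups, so the two trends combine.
Ge > F: both effects reinforce here, so Ge is clearly the larger of the two.
Te > Ge: period and group pull opposite ways; the down-group shift dominates (136 vs 121 pm).
Na > Te: the two effects oppose for this pair; the across-period effect wins (155 vs 136 pm).
Rb > Na: Rb sits below Na in group 1, so the down-group effect alone puts Rb larger.
Tabulated atomic radius (pm): F 64, Na 155, Ge 121, Rb 210, Te 136.
So from smallest to largest: F < Ge < Te < Na < Rb.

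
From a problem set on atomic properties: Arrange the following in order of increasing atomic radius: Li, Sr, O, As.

Li is in period 2, group 1; O is in period 2, group 16; As is in period 4, group 15; Sr is in period 5, group 2.
Moving right in a period, electrons are added to the same shell under a stronger nuclear pull, so atoms get smaller; moving down, a new shell is opened and atoms get larger.
Neither a single period nor a single group — weigh both effects.
As > O: relative to O, both the across-period and down-group shifts push As's atomic radius up.
Li > As: period and group pull opposite ways; the across-period shift dominates (133 vs 121 pm).
Sr > Li: period and group pull opposite ways; the down-group shift dominates (185 vs 133 pm).
Approximate values (pm): Li 133, O 63, As 121, Sr 185.
So from smallest to largest: O < As < Li < Sr.

O, As, Li, Sr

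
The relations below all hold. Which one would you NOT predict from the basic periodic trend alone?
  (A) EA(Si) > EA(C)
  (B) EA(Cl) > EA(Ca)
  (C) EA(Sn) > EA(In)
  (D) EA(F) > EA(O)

The general trend: electron affinity increases across a period and decreases down a group.
(A) Si (period 3, group 14) vs C (period 2, group 14): the stated order contradicts the simple trend.
(B) Cl (period 3, group 17) vs Ca (period 4, group 2): the stated order agrees with the simple trend.
(C) Sn (period 5, group 14) vs In (period 5, group 13): the stated order agrees with the simple trend.
(D) F (period 2, group 17) vs O (period 2, group 16): the stated order agrees with the simple trend.
The exception is (A): Si's larger, more diffuse 3p orbitals accept an added electron slightly more readily than C's compact 2p.

(A)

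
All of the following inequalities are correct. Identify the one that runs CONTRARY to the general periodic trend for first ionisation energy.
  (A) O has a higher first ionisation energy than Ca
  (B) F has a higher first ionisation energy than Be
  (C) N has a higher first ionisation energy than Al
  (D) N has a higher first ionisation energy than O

The general trend: first ionisation energy increases across a period and decreases down a group.
(A) O (period 2, group 16) vs Ca (period 4, group 2): the stated order agrees with the simple trend.
(B) F (period 2, group 17) vs Be (period 2, group 2): the stated order agrees with the simple trend.
(C) N (period 2, group 15) vs Al (period 3, group 13): the stated order agrees with the simple trend.
(D) N (period 2, group 15) vs O (period 2, group 16): the stated order contradicts the simple trend.
The exception is (D): pairing an electron in O's 2p⁴ costs repulsion energy, so O ionizes more easily than half-filled N (2p³).

(D)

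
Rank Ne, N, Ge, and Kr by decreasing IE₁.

N is in period 2, group 15; Ne is in period 2, group 18; Ge is in period 4, group 14; Kr is in period 4, group 18.
IE₁ increases left→right with effective nuclear charge and decreases top→bottom as the valence shell moves farther out.
These span different periods and groups, so the two trends combine.
Kr > Ge: Kr lies to the right of Ge in period 4, so the across-period effect alone puts Kr higher.
N > Kr: the two effects oppose for this pair; the down-group effect wins (1402 vs 1351 kJ/mol).
Ne > N: Ne lies to the right of N in period 2, so the across-period effect alone puts Ne higher.
Tabulated first ionization energy (kJ/mol): N 1402, Ne 2081, Ge 762, Kr 1351.
So from highest to lowest: Ne > N > Kr > Ge.

Ne > N > Kr > Ge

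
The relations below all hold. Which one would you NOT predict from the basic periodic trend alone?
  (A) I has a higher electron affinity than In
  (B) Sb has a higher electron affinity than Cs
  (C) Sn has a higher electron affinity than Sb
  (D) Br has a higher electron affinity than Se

The general trend: electron affinity increases across a period and decreases down a group.
(A) I (period 5, group 17) vs In (period 5, group 13): the stated order agrees with the simple trend.
(B) Sb (period 5, group 15) vs Cs (period 6, group 1): the stated order agrees with the simple trend.
(C) Sn (period 5, group 14) vs Sb (period 5, group 15): the stated order contradicts the simple trend.
(D) Br (period 4, group 17) vs Se (period 4, group 16): the stated order agrees with the simple trend.
The exception is (C): adding an electron to Sb's half-filled 5p³ is unfavourable, so Sn has the more exothermic EA.

(C)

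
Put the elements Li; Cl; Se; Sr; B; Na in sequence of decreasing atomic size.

Radius decreases left→right (rising Z_eff, same n) and increases top→bottom (higher n).
Neither a single period nor a single group — weigh both effects.
Cl > B: period and group pull opposite ways; the down-group shift dominates (99 vs 85 pm).
Se > Cl: relative to Cl, both the across-period and down-group shifts push Se's atomic radius up.
Li > Se: period and group pull opposite ways; the across-period shift dominates (133 vs 116 pm).
Na > Li: Na sits below Li in group 1, so the down-group effect alone puts Na larger.
Sr > Na: period and group pull opposite ways; the down-group shift dominates (185 vs 155 pm).
For reference (pm): Li 133, B 85, Na 155, Cl 99, Se 116, Sr 185.
So from largest to smallest: Sr > Na > Li > Se > Cl > B.

Sr, Na, Li, Se, Cl, B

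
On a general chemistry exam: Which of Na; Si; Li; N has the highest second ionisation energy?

Li

Consider each +1 ion: Na⁺ is the bare [Ne] core; Si⁺ still has 3 valence electrons; Li⁺ is the bare [He] core; N⁺ still has 4 valence electrons.
Core electrons are held far more tightly than valence electrons, so Na and Li top the IE_2 order.
Valence configurations: Si⁺ [Ne]3s²3p¹, N⁺ [He]2s²2p².
The numbers (kJ/mol): Na 4562, Si 1577, Li 7298, N 2856.
Putting it together, IE_2: Si < N < Na < Li.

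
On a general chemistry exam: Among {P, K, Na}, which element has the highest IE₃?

Consider each +2 ion: P²⁺ still has 3 valence electrons; K²⁺ is already 1 electron into the core; Na²⁺ is already 1 electron into the core.
Core electrons are held far more tightly than valence electrons, so K and Na top the IE_3 order.
The numbers (kJ/mol): P 2914, K 4420, Na 6910.
Putting it together, IE_3: P < K < Na.

Na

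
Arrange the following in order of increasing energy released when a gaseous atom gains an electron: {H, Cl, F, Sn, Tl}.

H is in period 1, group 1; F is in period 2, group 17; Cl is in period 3, group 17; Sn is in period 5, group 14; Tl is in period 6, group 13.
EA tends to increase across a period and decrease down a group, though the pattern is less regular than for IE or radius.
These span different periods and groups, so the two trends combine.
H > Tl: the two effects oppose for this pair; the down-group effect wins (73 vs 19 kJ/mol).
Sn > H: the two effects oppose for this pair; the across-period effect wins (107 vs 73 kJ/mol).
F > Sn: both effects reinforce here, so F is clearly the higher of the two.
Cl > F: this pair runs against the simple trend — see the exception note.
Note the exception: Cl has a higher electron affinity than F, contrary to the simple trend — F's small 2p subshell makes the incoming electron feel strong e⁻–e⁻ repulsion, so Cl actually releases more energy on gaining an electron.
For reference (kJ/mol): H 73, F 328, Cl 349, Sn 107, Tl 19.
So from lowest to highest: Tl < H < Sn < F < Cl.

Tl, H, Sn, F, Cl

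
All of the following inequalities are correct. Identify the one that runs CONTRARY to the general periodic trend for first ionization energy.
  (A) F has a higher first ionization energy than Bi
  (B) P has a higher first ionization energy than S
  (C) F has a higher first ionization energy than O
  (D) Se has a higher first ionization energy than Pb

(B)

The general trend: first ionization energy increases across a period and decreases down a group.
(A) F (period 2, group 17) vs Bi (period 6, group 15): the stated order agrees with the simple trend.
(B) P (period 3, group 15) vs S (period 3, group 16): the stated order contradicts the simple trend.
(C) F (period 2, group 17) vs O (period 2, group 16): the stated order agrees with the simple trend.
(D) Se (period 4, group 16) vs Pb (period 6, group 14): the stated order agrees with the simple trend.
The exception is (B): S (3p⁴) ionizes more easily than half-filled P (3p³) because the paired 3p electron in S is pushed out by e⁻–e⁻ repulsion.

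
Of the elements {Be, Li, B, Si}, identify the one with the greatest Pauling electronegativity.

B

Li is in period 2, group 1; Be is in period 2, group 2; B is in period 2, group 13; Si is in period 3, group 14.
Atoms toward the upper right of the periodic table pull bonding electrons most strongly.
Here both period and group differ, so the two effects have to be weighed against each other.
Be > Li: Be lies to the right of Li in period 2, so the across-period effect alone puts Be higher.
Si > Be: period and group pull opposite ways; the across-period shift dominates (1.90 vs 1.57).
B > Si: period and group pull opposite ways; the down-group shift dominates (2.04 vs 1.90).
Tabulated electronegativity (Pauling): Li 0.98, Be 1.57, B 2.04, Si 1.90.
The greatest Pauling electronegativity among these belongs to B.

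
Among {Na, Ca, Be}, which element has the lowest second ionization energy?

The second ionization energy removes an electron from the +1 ion. For each element: Na⁺ is the bare [Ne] core; Ca⁺ still has 1 valence electron; Be⁺ still has 1 valence electron.
Breaking into a closed-shell core is much more expensive than removing a leftover valence electron — Na has the largest IE_2 here.
Valence configurations: Ca⁺ [Ar]4s¹, Be⁺ [He]2s¹.
Approximate IE_2 values (kJ/mol): Na 4562, Ca 1145, Be 1757.
So the second ionization energies run Ca < Be < Na.

Ca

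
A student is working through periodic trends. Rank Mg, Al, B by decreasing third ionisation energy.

Mg > B > Al

After 2 electrons have been removed, what remains? Mg²⁺ is the bare [Ne] core; Al²⁺ still has 1 valence electron; B²⁺ still has 1 valence electron.
Breaking into a closed-shell core is much more expensive than removing a leftover valence electron — Mg has the largest IE_3 here.
Valence configurations: Al²⁺ [Ne]3s¹, B²⁺ [He]2s¹.
Tabulated IE_3 (kJ/mol): Mg 7733, Al 2745, B 3660.
Putting it together, IE_3: Al < B < Mg.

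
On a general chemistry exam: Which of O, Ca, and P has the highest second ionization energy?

O

IE_2 is the cost of taking one more electron from the +1 cation: O⁺ still has 5 valence electrons; Ca⁺ still has 1 valence electron; P⁺ still has 4 valence electrons.
All are still removing valence electrons, so compare the +1 ions as you would atoms: IE_2 generally rises across a period (higher Z_eff) and falls down a group (larger shell), subject to the usual subshell exceptions.
Valence configurations: O⁺ [He]2s²2p³, Ca⁺ [Ar]4s¹, P⁺ [Ne]3s²3p².
Tabulated IE_2 (kJ/mol): O 3388, Ca 1145, P 1907.
Putting it together, IE_2: Ca < P < O.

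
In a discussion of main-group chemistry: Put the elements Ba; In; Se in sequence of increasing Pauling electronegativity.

Se is in period 4, group 16; In is in period 5, group 13; Ba is in period 6, group 2.
EN rises left→right (higher Z_eff, smaller atoms) and falls top→bottom (larger, more shielded atoms).
Neither a single period nor a single group — weigh both effects.
In > Ba: relative to Ba, both the across-period and down-group shifts push In's electronegativity up.
Se > In: relative to In, both the across-period and down-group shifts push Se's electronegativity up.
Approximate values (Pauling): Se 2.55, In 1.78, Ba 0.89.
So from lowest to highest: Ba < In < Se.

Ba, In, Se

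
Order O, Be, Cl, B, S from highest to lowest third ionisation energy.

IE_3 is the cost of taking one more electron from the +2 cation: O²⁺ still has 4 valence electrons; Be²⁺ is the bare [He] core; Cl²⁺ still has 5 valence electrons; B²⁺ still has 1 valence electron; S²⁺ still has 4 valence electrons.
Pulling an electron out of a noble-gas core costs far more than removing a remaining valence electron, so Be sits at the high end of IE_3.
Valence configurations: O²⁺ [He]2s²2p², Cl²⁺ [Ne]3s²3p³, B²⁺ [He]2s¹, S²⁺ [Ne]3s²3p².
The numbers (kJ/mol): O 5300, Be 14849, Cl 3822, B 3660, S 3357.
So the third ionization energies run S < B < Cl < O < Be.

Be > O > Cl > B > S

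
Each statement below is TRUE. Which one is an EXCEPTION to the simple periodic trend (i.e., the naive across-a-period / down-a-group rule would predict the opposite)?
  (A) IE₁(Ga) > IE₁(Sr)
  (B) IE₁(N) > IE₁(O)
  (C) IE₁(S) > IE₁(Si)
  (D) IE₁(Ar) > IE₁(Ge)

The general trend: first ionisation energy increases across a period and decreases down a group.
(A) Ga (period 4, group 13) vs Sr (period 5, group 2): the stated order agrees with the simple trend.
(B) N (period 2, group 15) vs O (period 2, group 16): the stated order contradicts the simple trend.
(C) S (period 3, group 16) vs Si (period 3, group 14): the stated order agrees with the simple trend.
(D) Ar (period 3, group 18) vs Ge (period 4, group 14): the stated order agrees with the simple trend.
The exception is (B): pairing an electron in O's 2p⁴ costs repulsion energy, so O ionizes more easily than half-filled N (2p³).

(B)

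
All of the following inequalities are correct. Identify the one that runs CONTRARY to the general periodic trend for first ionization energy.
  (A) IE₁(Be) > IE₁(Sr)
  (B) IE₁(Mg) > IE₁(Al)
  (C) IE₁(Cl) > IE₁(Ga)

(B)

The general trend: first ionization energy increases across a period and decreases down a group.
(A) Be (period 2, group 2) vs Sr (period 5, group 2): the stated order agrees with the simple trend.
(B) Mg (period 3, group 2) vs Al (period 3, group 13): the stated order contradicts the simple trend.
(C) Cl (period 3, group 17) vs Ga (period 4, group 13): the stated order agrees with the simple trend.
The exception is (B): Al's single 3p electron is easier to remove than one from Mg's filled 3s².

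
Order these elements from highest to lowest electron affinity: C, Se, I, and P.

C is in period 2, group 14; P is in period 3, group 15; Se is in period 4, group 16; I is in period 5, group 17.
Adding an electron releases more energy for atoms nearer the top right (short of the noble gases).
These sit on a diagonal, where the across-period and down-group effects partly cancel.
C > P: period and group pull opposite ways; the down-group shift dominates (122 vs 72 kJ/mol).
Se > C: period and group pull opposite ways; the across-period shift dominates (195 vs 122 kJ/mol).
I > Se: period and group pull opposite ways; the across-period shift dominates (295 vs 195 kJ/mol).
Approximate values (kJ/mol): C 122, P 72, Se 195, I 295.
So from highest to lowest: I > Se > C > P.

I > Se > C > P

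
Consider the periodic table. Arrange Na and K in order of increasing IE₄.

K < Na

IE_4 is the cost of taking one more electron from the +3 cation: Na³⁺ is already 2 electrons into the core; K³⁺ is already 2 electrons into the core.
All of these are removing an electron from a noble-gas core or deeper; the smaller core (lower principal quantum number) is held far more tightly, and within a period the higher nuclear charge binds the same core more tightly.
Approximate IE_4 values (kJ/mol): Na 9543, K 5877.
So the fourth ionization energies run K < Na.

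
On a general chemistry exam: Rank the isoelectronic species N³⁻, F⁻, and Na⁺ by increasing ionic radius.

All of these have 10 electrons, so size is governed by nuclear charge alone: the more protons, the stronger the pull on the same electron cloud, and the smaller the ion.
Nuclear charges: Na⁺ (Z=11), F⁻ (Z=9), N³⁻ (Z=7).
Smallest to largest: Na⁺ < F⁻ < N³⁻.

Na⁺ < F⁻ < N³⁻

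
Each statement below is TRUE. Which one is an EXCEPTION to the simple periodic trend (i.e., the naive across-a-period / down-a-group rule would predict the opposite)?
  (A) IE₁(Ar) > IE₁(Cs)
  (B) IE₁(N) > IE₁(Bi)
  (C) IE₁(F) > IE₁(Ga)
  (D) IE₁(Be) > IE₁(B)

(D)

The general trend: IE₁ increases across a period and decreases down a group.
(A) Ar (period 3, group 18) vs Cs (period 6, group 1): the stated order agrees with the simple trend.
(B) N (period 2, group 15) vs Bi (period 6, group 15): the stated order agrees with the simple trend.
(C) F (period 2, group 17) vs Ga (period 4, group 13): the stated order agrees with the simple trend.
(D) Be (period 2, group 2) vs B (period 2, group 13): the stated order contradicts the simple trend.
The exception is (D): removing B's lone 2p electron is easier than breaking Be's filled 2s².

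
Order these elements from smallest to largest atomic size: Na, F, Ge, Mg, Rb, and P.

F < P < Ge < Mg < Na < Rb

F is in period 2, group 17; Na is in period 3, group 1; Mg is in period 3, group 2; P is in period 3, group 15; Ge is in period 4, group 14; Rb is in period 5, group 1.
Moving right in a period, electrons are added to the same shell under a stronger nuclear pull, so atoms get smaller; moving down, a new shell is opened and atoms get larger.
Neither a single period nor a single group — weigh both effects.
P > F: relative to F, both the across-period and down-group shifts push P's atomic radius up.
Ge > P: both effects reinforce here, so Ge is clearly the larger of the two.
Mg > Ge: the two effects oppose for this pair; the across-period effect wins (139 vs 121 pm).
Na > Mg: both are in period 3; the period trend gives Na the larger value.
Rb > Na: Rb sits below Na in group 1, so the down-group effect alone puts Rb larger.
Approximate values (pm): F 64, Na 155, Mg 139, P 111, Ge 121, Rb 210.
So from smallest to largest: F < P < Ge < Mg < Na < Rb.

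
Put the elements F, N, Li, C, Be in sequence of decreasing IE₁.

Li is in period 2, group 1; Be is in period 2, group 2; C is in period 2, group 14; N is in period 2, group 15; F is in period 2, group 17.
IE₁ increases left→right with effective nuclear charge and decreases top→bottom as the valence shell moves farther out.
All lie in period 2, so first ionization energy increases left to right.
So from highest to lowest: F > N > C > Be > Li.

F > N > C > Be > Li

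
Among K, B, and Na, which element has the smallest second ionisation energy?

B

IE_2 is the cost of taking one more electron from the +1 cation: K⁺ is the bare [Ar] core; B⁺ still has 2 valence electrons; Na⁺ is the bare [Ne] core.
Core electrons are held far more tightly than valence electrons, so K and Na top the IE_2 order.
The numbers (kJ/mol): K 3052, B 2427, Na 4562.
Hence IE_2: B < K < Na.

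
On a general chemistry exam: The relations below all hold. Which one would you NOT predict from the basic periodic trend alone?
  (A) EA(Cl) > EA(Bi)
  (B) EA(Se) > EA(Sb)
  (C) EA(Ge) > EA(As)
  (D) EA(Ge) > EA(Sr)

(C)

The general trend: electron affinity increases across a period and decreases down a group.
(A) Cl (period 3, group 17) vs Bi (period 6, group 15): the stated order agrees with the simple trend.
(B) Se (period 4, group 16) vs Sb (period 5, group 15): the stated order agrees with the simple trend.
(C) Ge (period 4, group 14) vs As (period 4, group 15): the stated order contradicts the simple trend.
(D) Ge (period 4, group 14) vs Sr (period 5, group 2): the stated order agrees with the simple trend.
The exception is (C): adding an electron to As's half-filled 4p³ is unfavourable, so Ge (4p²) has the more exothermic EA.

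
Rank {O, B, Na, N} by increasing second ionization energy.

B < N < O < Na

The second ionization energy removes an electron from the +1 ion. For each element: O⁺ still has 5 valence electrons; B⁺ still has 2 valence electrons; Na⁺ is the bare [Ne] core; N⁺ still has 4 valence electrons.
Pulling an electron out of a noble-gas core costs far more than removing a remaining valence electron, so Na sits at the high end of IE_2.
Valence configurations: O⁺ [He]2s²2p³, B⁺ [He]2s², N⁺ [He]2s²2p².
The numbers (kJ/mol): O 3388, B 2427, Na 4562, N 2856.
So the second ionization energies run B < N < O < Na.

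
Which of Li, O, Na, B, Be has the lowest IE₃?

B

After 2 electrons have been removed, what remains? Li²⁺ is already 1 electron into the core; O²⁺ still has 4 valence electrons; Na²⁺ is already 1 electron into the core; B²⁺ still has 1 valence electron; Be²⁺ is the bare [He] core.
Breaking into a closed-shell core is much more expensive than removing a leftover valence electron — Na, Li and Be have the largest IE_3 here.
Valence configurations: O²⁺ [He]2s²2p², B²⁺ [He]2s¹.
Approximate IE_3 values (kJ/mol): Li 11815, O 5300, Na 6910, B 3660, Be 14849.
Hence IE_3: B < O < Na < Li < Be.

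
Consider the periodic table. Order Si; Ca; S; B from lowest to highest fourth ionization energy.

IE_4 is the cost of taking one more electron from the +3 cation: Si³⁺ still has 1 valence electron; Ca³⁺ is already 1 electron into the core; S³⁺ still has 3 valence electrons; B³⁺ is the bare [He] core.
Breaking into a closed-shell core is much more expensive than removing a leftover valence electron — Ca and B have the largest IE_4 here.
Valence configurations: Si³⁺ [Ne]3s¹, S³⁺ [Ne]3s²3p¹.
The numbers (kJ/mol): Si 4356, Ca 6491, S 4556, B 25026.
Overall IE_4 order: Si < S < Ca < B.

Si < S < Ca < B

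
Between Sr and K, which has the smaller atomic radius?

K is in period 4, group 1; Sr is in period 5, group 2.
Atomic radius shrinks across a period as nuclear charge pulls the same shell inward, and grows down a group as new shells are added.
A diagonal step moves right (one effect) and down (the opposite effect) at once.
K > Sr: the two effects oppose for this pair; the across-period effect wins (196 vs 185 pm).
For reference (pm): K 196, Sr 185.
So Sr has the smaller atomic radius (Sr < K).

Sr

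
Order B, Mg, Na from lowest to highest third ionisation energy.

IE_3 is the cost of taking one more electron from the +2 cation: B²⁺ still has 1 valence electron; Mg²⁺ is the bare [Ne] core; Na²⁺ is already 1 electron into the core.
Core electrons are held far more tightly than valence electrons, so Na and Mg top the IE_3 order.
Tabulated IE_3 (kJ/mol): B 3660, Mg 7733, Na 6910.
So the third ionization energies run B < Na < Mg.

B, Na, Mg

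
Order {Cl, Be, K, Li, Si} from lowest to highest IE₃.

IE_3 is the cost of taking one more electron from the +2 cation: Cl²⁺ still has 5 valence electrons; Be²⁺ is the bare [He] core; K²⁺ is already 1 electron into the core; Li²⁺ is already 1 electron into the core; Si²⁺ still has 2 valence electrons.
Core electrons are held far more tightly than valence electrons, so K, Li and Be top the IE_3 order.
Valence configurations: Cl²⁺ [Ne]3s²3p³, Si²⁺ [Ne]3s².
Approximate IE_3 values (kJ/mol): Cl 3822, Be 14849, K 4420, Li 11815, Si 3232.
So the third ionization energies run Si < Cl < K < Li < Be.

Si, Cl, K, Li, Be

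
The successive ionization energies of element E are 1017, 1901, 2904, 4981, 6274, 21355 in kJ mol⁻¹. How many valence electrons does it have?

5

Look for the largest jump between consecutive ionization energies: IE6/IE5 ≈ 3.4, far larger than any earlier ratio.
That jump marks the point where a core electron is being removed. So the atom has 5 valence electrons.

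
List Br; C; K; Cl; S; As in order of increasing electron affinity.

K < As < C < S < Br < Cl

C is in period 2, group 14; S is in period 3, group 16; Cl is in period 3, group 17; K is in period 4, group 1; As is in period 4, group 15; Br is in period 4, group 17.
EA tends to increase across a period and decrease down a group, though the pattern is less regular than for IE or radius.
Neither a single period nor a single group — weigh both effects.
As > K: both are in period 4; the period trend gives As the larger value.
C > As: period and group pull opposite ways; the down-group shift dominates (122 vs 78 kJ/mol).
S > C: the two effects oppose for this pair; the across-period effect wins (200 vs 122 kJ/mol).
Br > S: period and group pull opposite ways; the across-period shift dominates (325 vs 200 kJ/mol).
Cl > Br: Cl sits above Br in group 17, so the down-group effect alone puts Cl higher.
For reference (kJ/mol): C 122, S 200, Cl 349, K 48, As 78, Br 325.
So from lowest to highest: K < As < C < S < Br < Cl.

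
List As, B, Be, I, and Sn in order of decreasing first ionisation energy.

Be is in period 2, group 2; B is in period 2, group 13; As is in period 4, group 15; Sn is in period 5, group 14; I is in period 5, group 17.
Across a period the outer electron is held more tightly (higher IE₁); down a group it sits in a higher shell, more shielded, and comes off more easily.
Neither a single period nor a single group — weigh both effects.
B > Sn: the two effects oppose for this pair; the down-group effect wins (801 vs 709 kJ/mol).
Be > B: this pair runs against the simple trend — see the exception note.
As > Be: period and group pull opposite ways; the across-period shift dominates (947 vs 900 kJ/mol).
I > As: the two effects oppose for this pair; the across-period effect wins (1008 vs 947 kJ/mol).
Note the exception: Be has a higher first ionization energy than B, contrary to the simple trend — removing B's lone 2p electron is easier than breaking Be's filled 2s².
For reference (kJ/mol): Be 900, B 801, As 947, Sn 709, I 1008.
So from highest to lowest: I > As > Be > B > Sn.

I > As > Be > B > Sn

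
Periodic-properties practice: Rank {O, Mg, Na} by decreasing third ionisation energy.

Mg > Na > O

After 2 electrons have been removed, what remains? O²⁺ still has 4 valence electrons; Mg²⁺ is the bare [Ne] core; Na²⁺ is already 1 electron into the core.
Pulling an electron out of a noble-gas core costs far more than removing a remaining valence electron, so Na and Mg sit at the high end of IE_3.
The numbers (kJ/mol): O 5300, Mg 7733, Na 6910.
So the third ionization energies run O < Na < Mg.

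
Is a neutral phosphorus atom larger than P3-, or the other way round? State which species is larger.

Forming P3- adds 3 electrons to P. More electron–electron repulsion in the same shell, with unchanged nuclear charge, lets the cloud expand.
An anion is larger than its parent atom: P3- > P.

P3-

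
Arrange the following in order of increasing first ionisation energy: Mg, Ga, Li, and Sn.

Li is in period 2, group 1; Mg is in period 3, group 2; Ga is in period 4, group 13; Sn is in period 5, group 14.
Across a period the outer electron is held more tightly (higher IE₁); down a group it sits in a higher shell, more shielded, and comes off more easily.
A diagonal step moves right (one effect) and down (the opposite effect) at once.
Ga > Li: period and group pull opposite ways; the across-period shift dominates (579 vs 520 kJ/mol).
Sn > Ga: period and group pull opposite ways; the across-period shift dominates (709 vs 579 kJ/mol).
Mg > Sn: period and group pull opposite ways; the down-group shift dominates (738 vs 709 kJ/mol).
Tabulated first ionization energy (kJ/mol): Li 520, Mg 738, Ga 579, Sn 709.
So from lowest to highest: Li < Ga < Sn < Mg.

Li, Ga, Sn, Mg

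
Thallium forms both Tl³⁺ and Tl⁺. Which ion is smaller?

Both ions have Z = 81 protons, but Tl³⁺ has lost more electrons, so its remaining electrons feel a larger effective nuclear charge per electron and are pulled in more tightly.
Higher positive charge → smaller ion, so Tl⁺ > Tl³⁺.

Tl³⁺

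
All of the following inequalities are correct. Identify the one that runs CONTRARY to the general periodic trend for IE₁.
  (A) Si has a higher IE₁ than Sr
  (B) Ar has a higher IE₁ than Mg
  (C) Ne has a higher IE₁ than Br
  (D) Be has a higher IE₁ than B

(D)

The general trend: IE₁ increases across a period and decreases down a group.
(A) Si (period 3, group 14) vs Sr (period 5, group 2): the stated order agrees with the simple trend.
(B) Ar (period 3, group 18) vs Mg (period 3, group 2): the stated order agrees with the simple trend.
(C) Ne (period 2, group 18) vs Br (period 4, group 17): the stated order agrees with the simple trend.
(D) Be (period 2, group 2) vs B (period 2, group 13): the stated order contradicts the simple trend.
The exception is (D): removing B's lone 2p electron is easier than breaking Be's filled 2s².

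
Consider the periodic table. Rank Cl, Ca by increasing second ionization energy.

Consider each +1 ion: Cl⁺ still has 6 valence electrons; Ca⁺ still has 1 valence electron.
All are still removing valence electrons, so compare the +1 ions as you would atoms: IE_2 generally rises across a period (higher Z_eff) and falls down a group (larger shell), subject to the usual subshell exceptions.
Valence configurations: Cl⁺ [Ne]3s²3p⁴, Ca⁺ [Ar]4s¹.
Approximate IE_2 values (kJ/mol): Cl 2298, Ca 1145.
Overall IE_2 order: Ca < Cl.

Ca, Cl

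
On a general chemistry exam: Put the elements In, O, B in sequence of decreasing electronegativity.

B is in period 2, group 13; O is in period 2, group 16; In is in period 5, group 13.
Electronegativity increases across a period and decreases down a group, tracking effective nuclear charge and atomic size.
These span different periods and groups, so the two trends combine.
B > In: they share group 13; the group trend gives B the larger value.
O > B: both are in period 2; the period trend gives O the larger value.
For reference (Pauling): B 2.04, O 3.44, In 1.78.
So from highest to lowest: O > B > In.

O > B > In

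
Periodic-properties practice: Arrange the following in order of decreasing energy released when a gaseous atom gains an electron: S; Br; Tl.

Br > S > Tl

S is in period 3, group 16; Br is in period 4, group 17; Tl is in period 6, group 13.
Adding an electron releases more energy for atoms nearer the top right (short of the noble gases).
Neither a single period nor a single group — weigh both effects.
S > Tl: relative to Tl, both the across-period and down-group shifts push S's electron affinity up.
Br > S: period and group pull opposite ways; the across-period shift dominates (325 vs 200 kJ/mol).
Tabulated electron affinity (kJ/mol): S 200, Br 325, Tl 19.
So from highest to lowest: Br > S > Tl.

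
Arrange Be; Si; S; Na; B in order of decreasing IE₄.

B > Be > Na > S > Si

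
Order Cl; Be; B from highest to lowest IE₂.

B > Cl > Be

IE_2 is the cost of taking one more electron from the +1 cation: Cl⁺ still has 6 valence electrons; Be⁺ still has 1 valence electron; B⁺ still has 2 valence electrons.
All are still removing valence electrons, so compare the +1 ions as you would atoms: IE_2 generally rises across a period (higher Z_eff) and falls down a group (larger shell), subject to the usual subshell exceptions.
Valence configurations: Cl⁺ [Ne]3s²3p⁴, Be⁺ [He]2s¹, B⁺ [He]2s².
Tabulated IE_2 (kJ/mol): Cl 2298, Be 1757, B 2427.
So the second ionization energies run Be < Cl < B.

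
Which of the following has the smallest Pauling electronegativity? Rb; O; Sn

Electronegativity increases across a period and decreases down a group, tracking effective nuclear charge and atomic size.
Neither a single period nor a single group — weigh both effects.
Sn > Rb: Sn lies to the right of Rb in period 5, so the across-period effect alone puts Sn higher.
O > Sn: relative to Sn, both the across-period and down-group shifts push O's electronegativity up.
Approximate values (Pauling): O 3.44, Rb 0.82, Sn 1.96.
The smallest Pauling electronegativity among these belongs to Rb.

Rb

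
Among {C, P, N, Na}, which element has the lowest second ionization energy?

The second ionization energy removes an electron from the +1 ion. For each element: C⁺ still has 3 valence electrons; P⁺ still has 4 valence electrons; N⁺ still has 4 valence electrons; Na⁺ is the bare [Ne] core.
Core electrons are held far more tightly than valence electrons, so Na tops the IE_2 order.
Valence configurations: C⁺ [He]2s²2p¹, P⁺ [Ne]3s²3p², N⁺ [He]2s²2p².
The numbers (kJ/mol): C 2353, P 1907, N 2856, Na 4562.
Overall IE_2 order: P < C < N < Na.

P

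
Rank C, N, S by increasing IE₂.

S < C < N

Consider each +1 ion: C⁺ still has 3 valence electrons; N⁺ still has 4 valence electrons; S⁺ still has 5 valence electrons.
All are still removing valence electrons, so compare the +1 ions as you would atoms: IE_2 generally rises across a period (higher Z_eff) and falls down a group (larger shell), subject to the usual subshell exceptions.
Valence configurations: C⁺ [He]2s²2p¹, N⁺ [He]2s²2p², S⁺ [Ne]3s²3p³.
The numbers (kJ/mol): C 2353, N 2856, S 2252.
Putting it together, IE_2: S < C < N.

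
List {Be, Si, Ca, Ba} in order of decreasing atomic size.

Across a period the added protons contract the valence shell; down a group each new principal shell makes the atom larger.
Here both period and group differ, so the two effects have to be weighed against each other.
Si > Be: period and group pull opposite ways; the down-group shift dominates (116 vs 102 pm).
Ca > Si: both effects reinforce here, so Ca is clearly the larger of the two.
Ba > Ca: they share group 2; the group trend gives Ba the larger value.
Tabulated atomic radius (pm): Be 102, Si 116, Ca 171, Ba 196.
So from largest to smallest: Ba > Ca > Si > Be.

Ba > Ca > Si > Be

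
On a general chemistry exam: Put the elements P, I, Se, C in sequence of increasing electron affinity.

P, C, Se, I

C is in period 2, group 14; P is in period 3, group 15; Se is in period 4, group 16; I is in period 5, group 17.
Electron affinity generally becomes more exothermic across a period toward the halogens and less exothermic down a group.
These sit on a diagonal, where the across-period and down-group effects partly cancel.
C > P: period and group pull opposite ways; the down-group shift dominates (122 vs 72 kJ/mol).
Se > C: period and group pull opposite ways; the across-period shift dominates (195 vs 122 kJ/mol).
I > Se: the two effects oppose for this pair; the across-period effect wins (295 vs 195 kJ/mol).
Approximate values (kJ/mol): C 122, P 72, Se 195, I 295.
So from lowest to highest: P < C < Se < I.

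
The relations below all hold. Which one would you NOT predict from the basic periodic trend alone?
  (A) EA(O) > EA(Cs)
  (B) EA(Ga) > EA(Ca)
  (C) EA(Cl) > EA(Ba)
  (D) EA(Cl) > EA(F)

(D)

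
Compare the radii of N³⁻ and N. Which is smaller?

N

Forming N³⁻ adds 3 electrons to N. More electron–electron repulsion in the same shell, with unchanged nuclear charge, lets the cloud expand.
An anion is larger than its parent atom: N³⁻ > N.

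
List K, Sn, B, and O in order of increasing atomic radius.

Atomic radius shrinks across a period as nuclear charge pulls the same shell inward, and grows down a group as new shells are added.
Neither a single period nor a single group — weigh both effects.
B > O: B lies to the left of O in period 2, so the across-period effect alone puts B larger.
Sn > B: period and group pull opposite ways; the down-group shift dominates (140 vs 85 pm).
K > Sn: the two effects oppose for this pair; the across-period effect wins (196 vs 140 pm).
Tabulated atomic radius (pm): B 85, O 63, K 196, Sn 140.
So from smallest to largest: O < B < Sn < K.

O < B < Sn < K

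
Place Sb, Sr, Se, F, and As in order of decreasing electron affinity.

F > Se > Sb > As > Sr

F is in period 2, group 17; As is in period 4, group 15; Se is in period 4, group 16; Sr is in period 5, group 2; Sb is in period 5, group 15.
Atoms with high Z_eff and room in the valence shell (especially the halogens) have the most exothermic electron affinities.
These span different periods and groups, so the two trends combine.
As > Sr: relative to Sr, both the across-period and down-group shifts push As's electron affinity up.
Sb > As: this pair runs against the simple trend — see the exception note.
Se > Sb: relative to Sb, both the across-period and down-group shifts push Se's electron affinity up.
F > Se: both effects reinforce here, so F is clearly the higher of the two.
Note the exception: Sb has a higher electron affinity than As, contrary to the simple trend — both are half-filled np³, but the pairing/repulsion penalty for the added electron shrinks as the p orbitals become larger and more diffuse down the group, and for Sb that outweighs the weaker nuclear attraction.
For reference (kJ/mol): F 328, As 78, Se 195, Sr 5, Sb 103.
So from highest to lowest: F > Se > Sb > As > Sr.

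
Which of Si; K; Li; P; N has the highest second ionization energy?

Li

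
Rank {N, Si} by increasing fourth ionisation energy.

Si, N

The fourth ionization energy removes an electron from the +3 ion. For each element: N³⁺ still has 2 valence electrons; Si³⁺ still has 1 valence electron.
All are still removing valence electrons, so compare the +3 ions as you would atoms: IE_4 generally rises across a period (higher Z_eff) and falls down a group (larger shell), subject to the usual subshell exceptions.
Valence configurations: N³⁺ [He]2s², Si³⁺ [Ne]3s¹.
The numbers (kJ/mol): N 7475, Si 4356.
Putting it together, IE_4: Si < N.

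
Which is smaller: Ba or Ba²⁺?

Ba²⁺

Forming Ba²⁺ removes 2 electrons from Ba. Fewer electrons for the same nuclear charge means less shielding and a higher Z_eff on the remaining electrons, and for main-group metals the entire outer shell is lost.
A cation is smaller than its parent atom: Ba²⁺ < Ba.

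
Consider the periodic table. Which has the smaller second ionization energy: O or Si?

Si

After 1 electron has been removed, what remains? O⁺ still has 5 valence electrons; Si⁺ still has 3 valence electrons.
All are still removing valence electrons, so compare the +1 ions as you would atoms: IE_2 generally rises across a period (higher Z_eff) and falls down a group (larger shell), subject to the usual subshell exceptions.
Valence configurations: O⁺ [He]2s²2p³, Si⁺ [Ne]3s²3p¹.
Approximate IE_2 values (kJ/mol): O 3388, Si 1577.
So the second ionization energies run Si < O.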